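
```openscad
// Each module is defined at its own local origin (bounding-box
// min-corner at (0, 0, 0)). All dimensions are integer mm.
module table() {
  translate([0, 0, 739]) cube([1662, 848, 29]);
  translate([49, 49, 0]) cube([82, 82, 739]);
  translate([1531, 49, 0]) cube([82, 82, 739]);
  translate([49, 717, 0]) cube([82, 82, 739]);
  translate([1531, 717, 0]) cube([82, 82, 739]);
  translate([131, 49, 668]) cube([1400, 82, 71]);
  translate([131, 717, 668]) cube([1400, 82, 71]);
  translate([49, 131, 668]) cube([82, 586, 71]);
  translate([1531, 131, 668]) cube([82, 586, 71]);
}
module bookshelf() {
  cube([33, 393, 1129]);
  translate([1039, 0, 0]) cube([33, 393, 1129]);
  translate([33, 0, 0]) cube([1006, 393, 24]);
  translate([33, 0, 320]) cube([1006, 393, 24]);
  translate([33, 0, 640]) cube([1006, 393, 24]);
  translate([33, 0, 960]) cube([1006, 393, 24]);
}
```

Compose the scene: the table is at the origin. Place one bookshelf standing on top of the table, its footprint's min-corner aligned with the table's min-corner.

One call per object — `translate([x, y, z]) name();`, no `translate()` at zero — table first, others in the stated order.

table();
translate([0, 0, 768]) bookshelf();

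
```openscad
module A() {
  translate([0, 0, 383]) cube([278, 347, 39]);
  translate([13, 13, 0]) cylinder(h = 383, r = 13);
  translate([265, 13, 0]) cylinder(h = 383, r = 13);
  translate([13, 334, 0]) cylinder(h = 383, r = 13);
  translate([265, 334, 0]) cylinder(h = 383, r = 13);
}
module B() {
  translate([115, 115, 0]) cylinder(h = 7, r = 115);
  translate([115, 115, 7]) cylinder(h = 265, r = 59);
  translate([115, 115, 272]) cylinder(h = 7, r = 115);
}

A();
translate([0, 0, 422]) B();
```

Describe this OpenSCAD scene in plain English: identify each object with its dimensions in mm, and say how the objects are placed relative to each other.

A is a simple wooden stool: a rectangular seat 278 mm (x) by 347 mm (y), 39 mm thick, top face at z = 422 mm, on four round legs, each 26 mm in diameter. The legs rest on z = 0, each leg's axis is inset half a diameter from the nearest pair of seat edges (so the leg's bounding box is flush with the corner).

B is a spool: two coaxial disc flanges of radius 115 mm and thickness 7 mm, joined by a core cylinder of radius 59 mm and height 265 mm. The lower flange rests on z = 0 and the three cylinders share a vertical axis.

The spool is on top of the stool.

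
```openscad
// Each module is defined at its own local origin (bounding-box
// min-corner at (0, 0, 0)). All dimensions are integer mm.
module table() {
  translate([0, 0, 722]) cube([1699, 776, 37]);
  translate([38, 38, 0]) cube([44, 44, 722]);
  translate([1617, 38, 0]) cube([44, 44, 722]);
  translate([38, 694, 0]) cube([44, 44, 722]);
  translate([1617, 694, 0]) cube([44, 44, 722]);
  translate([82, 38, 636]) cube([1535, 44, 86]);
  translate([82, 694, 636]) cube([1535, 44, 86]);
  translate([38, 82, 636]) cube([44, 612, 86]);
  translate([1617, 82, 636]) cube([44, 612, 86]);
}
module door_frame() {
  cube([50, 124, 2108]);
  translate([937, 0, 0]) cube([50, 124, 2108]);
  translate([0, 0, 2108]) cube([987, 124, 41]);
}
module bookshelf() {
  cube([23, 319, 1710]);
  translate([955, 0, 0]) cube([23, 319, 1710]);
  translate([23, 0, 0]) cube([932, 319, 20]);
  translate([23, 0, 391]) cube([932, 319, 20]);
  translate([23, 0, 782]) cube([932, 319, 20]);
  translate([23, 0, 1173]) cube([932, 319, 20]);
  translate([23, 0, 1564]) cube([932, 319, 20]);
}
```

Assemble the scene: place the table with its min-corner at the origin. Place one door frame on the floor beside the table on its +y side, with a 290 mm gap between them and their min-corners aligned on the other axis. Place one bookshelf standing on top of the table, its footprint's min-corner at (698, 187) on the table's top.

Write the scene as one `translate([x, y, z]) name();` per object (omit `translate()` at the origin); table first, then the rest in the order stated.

table();
translate([0, 1066, 0]) door_frame();
translate([698, 187, 759]) bookshelf();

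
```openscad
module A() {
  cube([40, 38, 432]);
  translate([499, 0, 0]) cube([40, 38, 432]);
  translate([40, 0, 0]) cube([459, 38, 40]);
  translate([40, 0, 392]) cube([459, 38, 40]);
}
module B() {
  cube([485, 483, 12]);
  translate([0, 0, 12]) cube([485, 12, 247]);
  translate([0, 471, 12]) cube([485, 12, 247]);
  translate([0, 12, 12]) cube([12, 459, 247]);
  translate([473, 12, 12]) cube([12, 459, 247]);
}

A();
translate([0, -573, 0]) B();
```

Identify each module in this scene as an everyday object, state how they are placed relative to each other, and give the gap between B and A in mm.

The open box's nearest face is 90 mm from the picture frame's −y face.

A is a picture frame. B is an open box. The open box is on the floor beside the picture frame on its −y side. The gap between the open box and the picture frame is 90 mm.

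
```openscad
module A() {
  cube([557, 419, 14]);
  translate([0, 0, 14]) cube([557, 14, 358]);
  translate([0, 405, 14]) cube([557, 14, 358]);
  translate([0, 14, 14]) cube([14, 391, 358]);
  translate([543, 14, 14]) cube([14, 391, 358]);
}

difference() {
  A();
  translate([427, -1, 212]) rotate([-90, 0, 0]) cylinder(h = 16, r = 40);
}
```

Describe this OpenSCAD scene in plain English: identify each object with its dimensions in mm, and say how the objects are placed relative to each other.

A is an open storage box with external size 557×419×372 mm and wall thickness 14 mm (the base is also 14 mm thick). The base covers the whole footprint; the four walls stand on the base, with the y-facing walls full-width and the x-facing walls fitting between their inner faces.

The open box has a circular hole of radius 40 mm through its front wall, centred at (x = 427, z = 212).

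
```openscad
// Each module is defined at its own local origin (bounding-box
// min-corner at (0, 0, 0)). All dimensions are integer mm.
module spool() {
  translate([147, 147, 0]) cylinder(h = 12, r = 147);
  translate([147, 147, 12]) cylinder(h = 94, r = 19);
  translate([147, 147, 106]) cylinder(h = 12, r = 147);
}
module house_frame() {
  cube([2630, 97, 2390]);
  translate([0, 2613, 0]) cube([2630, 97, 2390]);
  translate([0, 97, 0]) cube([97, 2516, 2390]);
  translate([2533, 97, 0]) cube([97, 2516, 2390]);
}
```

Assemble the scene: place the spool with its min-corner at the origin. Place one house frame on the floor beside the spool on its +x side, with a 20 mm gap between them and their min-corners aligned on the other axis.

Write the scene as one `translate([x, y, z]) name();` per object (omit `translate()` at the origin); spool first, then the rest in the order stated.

spool();
translate([314, 0, 0]) house_frame();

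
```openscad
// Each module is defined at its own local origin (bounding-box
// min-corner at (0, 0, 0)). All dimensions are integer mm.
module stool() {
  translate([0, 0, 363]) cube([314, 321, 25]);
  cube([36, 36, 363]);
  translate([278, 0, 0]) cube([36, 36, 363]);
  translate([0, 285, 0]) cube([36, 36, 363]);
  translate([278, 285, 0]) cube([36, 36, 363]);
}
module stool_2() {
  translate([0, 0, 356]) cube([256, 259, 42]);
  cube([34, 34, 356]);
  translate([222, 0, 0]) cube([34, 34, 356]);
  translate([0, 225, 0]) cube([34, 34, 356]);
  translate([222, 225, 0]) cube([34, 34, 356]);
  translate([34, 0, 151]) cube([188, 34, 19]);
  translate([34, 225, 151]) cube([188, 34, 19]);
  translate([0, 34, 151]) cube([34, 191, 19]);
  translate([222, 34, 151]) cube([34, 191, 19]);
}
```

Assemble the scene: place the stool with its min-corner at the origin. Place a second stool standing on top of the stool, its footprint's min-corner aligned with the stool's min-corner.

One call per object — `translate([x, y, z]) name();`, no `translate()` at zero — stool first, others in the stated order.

stool();
translate([0, 0, 388]) stool_2();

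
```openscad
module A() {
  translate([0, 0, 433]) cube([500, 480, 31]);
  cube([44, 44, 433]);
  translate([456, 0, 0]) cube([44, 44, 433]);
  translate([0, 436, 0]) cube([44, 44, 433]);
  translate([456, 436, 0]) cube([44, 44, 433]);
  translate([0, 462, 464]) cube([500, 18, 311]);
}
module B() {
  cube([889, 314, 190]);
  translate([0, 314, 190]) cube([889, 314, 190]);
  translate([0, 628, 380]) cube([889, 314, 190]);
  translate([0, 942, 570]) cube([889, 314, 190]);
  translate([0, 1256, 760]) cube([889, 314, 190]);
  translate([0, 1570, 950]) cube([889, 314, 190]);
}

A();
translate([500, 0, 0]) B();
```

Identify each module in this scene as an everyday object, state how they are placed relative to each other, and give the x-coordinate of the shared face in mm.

A is a chair. B is a staircase. The staircase is against the chair's +x side, with their −y faces flush. The x-coordinate of the shared face is 500 mm.

The chair's +x face and the staircase's −x face are both at x = 500 mm.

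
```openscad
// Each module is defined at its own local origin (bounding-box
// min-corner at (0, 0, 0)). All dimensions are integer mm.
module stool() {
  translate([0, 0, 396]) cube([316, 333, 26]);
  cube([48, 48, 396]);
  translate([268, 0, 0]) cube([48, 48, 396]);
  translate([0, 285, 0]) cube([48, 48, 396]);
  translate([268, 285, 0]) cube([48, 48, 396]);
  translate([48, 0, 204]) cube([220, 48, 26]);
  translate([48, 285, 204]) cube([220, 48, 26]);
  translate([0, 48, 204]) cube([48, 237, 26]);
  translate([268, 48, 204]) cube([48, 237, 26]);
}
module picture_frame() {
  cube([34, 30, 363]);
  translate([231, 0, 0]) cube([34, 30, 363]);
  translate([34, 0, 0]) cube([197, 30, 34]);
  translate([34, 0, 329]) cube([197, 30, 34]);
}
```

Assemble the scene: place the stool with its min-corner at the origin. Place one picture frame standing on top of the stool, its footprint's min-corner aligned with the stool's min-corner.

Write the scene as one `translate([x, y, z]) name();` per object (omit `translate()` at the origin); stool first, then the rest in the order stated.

stool();
translate([0, 0, 422]) picture_frame();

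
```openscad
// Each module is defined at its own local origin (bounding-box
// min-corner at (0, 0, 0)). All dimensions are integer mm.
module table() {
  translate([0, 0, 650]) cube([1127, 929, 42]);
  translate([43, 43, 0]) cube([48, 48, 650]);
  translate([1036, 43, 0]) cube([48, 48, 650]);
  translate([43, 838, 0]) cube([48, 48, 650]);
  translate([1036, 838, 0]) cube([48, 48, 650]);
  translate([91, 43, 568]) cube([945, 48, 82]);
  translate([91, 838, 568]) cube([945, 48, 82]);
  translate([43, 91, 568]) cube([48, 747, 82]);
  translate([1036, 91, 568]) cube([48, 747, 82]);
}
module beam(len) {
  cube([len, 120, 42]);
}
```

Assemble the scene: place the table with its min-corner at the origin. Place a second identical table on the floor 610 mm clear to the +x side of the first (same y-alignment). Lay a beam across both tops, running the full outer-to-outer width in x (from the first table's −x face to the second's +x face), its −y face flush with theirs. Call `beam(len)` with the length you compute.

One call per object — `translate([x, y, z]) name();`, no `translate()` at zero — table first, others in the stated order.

table();
translate([1737, 0, 0]) table();
translate([0, 0, 692]) beam(2864);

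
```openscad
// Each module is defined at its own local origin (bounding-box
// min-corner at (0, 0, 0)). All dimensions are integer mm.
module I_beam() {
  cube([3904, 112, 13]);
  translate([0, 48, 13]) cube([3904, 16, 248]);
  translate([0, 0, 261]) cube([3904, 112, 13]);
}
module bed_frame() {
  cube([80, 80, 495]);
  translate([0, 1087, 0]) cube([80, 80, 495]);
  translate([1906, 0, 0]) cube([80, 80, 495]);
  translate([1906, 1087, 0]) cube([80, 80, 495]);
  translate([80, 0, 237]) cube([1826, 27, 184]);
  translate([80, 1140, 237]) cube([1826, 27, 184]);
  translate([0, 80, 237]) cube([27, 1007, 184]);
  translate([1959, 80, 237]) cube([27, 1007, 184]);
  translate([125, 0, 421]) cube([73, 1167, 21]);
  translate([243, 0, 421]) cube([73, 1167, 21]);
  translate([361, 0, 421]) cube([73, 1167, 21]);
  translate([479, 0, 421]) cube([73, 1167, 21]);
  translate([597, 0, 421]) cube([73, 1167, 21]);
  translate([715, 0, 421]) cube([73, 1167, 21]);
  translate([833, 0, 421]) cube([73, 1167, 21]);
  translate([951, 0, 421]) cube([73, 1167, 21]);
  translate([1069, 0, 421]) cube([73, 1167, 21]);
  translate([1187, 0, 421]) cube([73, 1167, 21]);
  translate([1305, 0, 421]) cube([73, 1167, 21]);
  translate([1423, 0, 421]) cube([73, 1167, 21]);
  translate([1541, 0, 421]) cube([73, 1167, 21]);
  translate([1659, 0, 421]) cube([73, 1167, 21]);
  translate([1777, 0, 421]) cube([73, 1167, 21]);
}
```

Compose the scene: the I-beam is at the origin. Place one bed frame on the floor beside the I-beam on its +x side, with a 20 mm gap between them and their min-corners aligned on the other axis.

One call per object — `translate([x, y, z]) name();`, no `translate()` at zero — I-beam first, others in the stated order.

I_beam();
translate([3924, 0, 0]) bed_frame();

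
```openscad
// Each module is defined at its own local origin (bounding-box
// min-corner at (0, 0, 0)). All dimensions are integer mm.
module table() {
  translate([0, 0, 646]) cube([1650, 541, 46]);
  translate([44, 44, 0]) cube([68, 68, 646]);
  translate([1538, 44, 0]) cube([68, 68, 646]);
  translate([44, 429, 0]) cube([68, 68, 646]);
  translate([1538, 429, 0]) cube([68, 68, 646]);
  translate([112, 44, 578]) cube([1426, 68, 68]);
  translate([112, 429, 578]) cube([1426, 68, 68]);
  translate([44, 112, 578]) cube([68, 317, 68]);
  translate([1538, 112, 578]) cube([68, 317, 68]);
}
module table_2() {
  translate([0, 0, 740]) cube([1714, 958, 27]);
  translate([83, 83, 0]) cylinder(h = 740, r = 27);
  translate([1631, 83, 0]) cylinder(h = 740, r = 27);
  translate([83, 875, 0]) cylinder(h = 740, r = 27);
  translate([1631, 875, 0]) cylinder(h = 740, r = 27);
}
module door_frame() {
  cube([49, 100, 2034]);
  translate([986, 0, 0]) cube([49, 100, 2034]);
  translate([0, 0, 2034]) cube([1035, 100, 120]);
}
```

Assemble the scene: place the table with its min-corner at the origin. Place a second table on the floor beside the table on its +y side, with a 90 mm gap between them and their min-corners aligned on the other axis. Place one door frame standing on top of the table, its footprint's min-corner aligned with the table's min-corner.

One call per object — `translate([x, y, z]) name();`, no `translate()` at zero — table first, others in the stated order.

table();
translate([0, 631, 0]) table_2();
translate([0, 0, 692]) door_frame();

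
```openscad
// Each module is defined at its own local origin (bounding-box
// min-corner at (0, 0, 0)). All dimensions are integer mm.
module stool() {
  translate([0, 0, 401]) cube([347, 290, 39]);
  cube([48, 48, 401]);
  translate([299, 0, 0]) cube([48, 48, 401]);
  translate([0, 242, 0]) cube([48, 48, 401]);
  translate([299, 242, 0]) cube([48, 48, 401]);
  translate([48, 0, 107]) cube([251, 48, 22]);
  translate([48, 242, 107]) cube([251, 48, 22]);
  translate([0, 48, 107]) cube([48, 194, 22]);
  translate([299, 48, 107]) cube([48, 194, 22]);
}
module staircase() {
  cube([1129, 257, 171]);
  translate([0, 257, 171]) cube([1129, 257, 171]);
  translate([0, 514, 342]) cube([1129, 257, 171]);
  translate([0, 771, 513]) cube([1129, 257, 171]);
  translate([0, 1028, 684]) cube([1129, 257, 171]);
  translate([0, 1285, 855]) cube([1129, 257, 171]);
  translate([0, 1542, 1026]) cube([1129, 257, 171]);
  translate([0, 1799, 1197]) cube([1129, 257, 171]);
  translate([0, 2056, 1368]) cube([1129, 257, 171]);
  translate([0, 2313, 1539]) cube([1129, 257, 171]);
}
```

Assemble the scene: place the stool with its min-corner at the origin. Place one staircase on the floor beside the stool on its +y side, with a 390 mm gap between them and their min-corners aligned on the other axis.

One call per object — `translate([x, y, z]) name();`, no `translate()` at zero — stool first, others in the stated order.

stool();
translate([0, 680, 0]) staircase();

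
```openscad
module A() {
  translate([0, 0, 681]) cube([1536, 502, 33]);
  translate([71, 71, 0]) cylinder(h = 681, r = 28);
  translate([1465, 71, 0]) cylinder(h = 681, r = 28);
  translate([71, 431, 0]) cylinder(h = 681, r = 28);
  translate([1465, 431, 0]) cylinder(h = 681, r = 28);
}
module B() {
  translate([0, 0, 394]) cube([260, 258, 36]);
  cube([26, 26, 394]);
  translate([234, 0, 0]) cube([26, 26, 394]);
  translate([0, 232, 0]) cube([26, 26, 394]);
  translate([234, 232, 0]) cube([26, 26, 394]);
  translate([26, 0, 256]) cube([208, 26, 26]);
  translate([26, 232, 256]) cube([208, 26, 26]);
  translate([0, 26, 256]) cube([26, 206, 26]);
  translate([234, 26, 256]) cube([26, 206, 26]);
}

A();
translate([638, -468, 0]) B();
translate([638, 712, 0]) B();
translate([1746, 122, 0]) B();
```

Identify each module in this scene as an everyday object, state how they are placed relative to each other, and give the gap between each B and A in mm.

A is a table. B is a stool. Three stools sit around the table at the −y, +y, +x sides. The gap between each stool and the table is 210 mm.

Each stool's nearest face is 210 mm from the table's bounding box.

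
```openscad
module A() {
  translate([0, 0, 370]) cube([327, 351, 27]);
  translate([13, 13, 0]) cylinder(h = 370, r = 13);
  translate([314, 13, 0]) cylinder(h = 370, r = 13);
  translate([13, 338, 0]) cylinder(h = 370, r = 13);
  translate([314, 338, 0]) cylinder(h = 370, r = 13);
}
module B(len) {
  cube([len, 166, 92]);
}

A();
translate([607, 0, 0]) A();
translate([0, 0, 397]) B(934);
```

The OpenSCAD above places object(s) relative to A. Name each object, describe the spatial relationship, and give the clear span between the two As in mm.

A is a stool. B is a beam. A beam spans the tops of two stools. The clear span between the two stools is 280 mm.

Second stool starts at x = 607; first ends at x = 327; clear span = 607 − 327 = 280 mm.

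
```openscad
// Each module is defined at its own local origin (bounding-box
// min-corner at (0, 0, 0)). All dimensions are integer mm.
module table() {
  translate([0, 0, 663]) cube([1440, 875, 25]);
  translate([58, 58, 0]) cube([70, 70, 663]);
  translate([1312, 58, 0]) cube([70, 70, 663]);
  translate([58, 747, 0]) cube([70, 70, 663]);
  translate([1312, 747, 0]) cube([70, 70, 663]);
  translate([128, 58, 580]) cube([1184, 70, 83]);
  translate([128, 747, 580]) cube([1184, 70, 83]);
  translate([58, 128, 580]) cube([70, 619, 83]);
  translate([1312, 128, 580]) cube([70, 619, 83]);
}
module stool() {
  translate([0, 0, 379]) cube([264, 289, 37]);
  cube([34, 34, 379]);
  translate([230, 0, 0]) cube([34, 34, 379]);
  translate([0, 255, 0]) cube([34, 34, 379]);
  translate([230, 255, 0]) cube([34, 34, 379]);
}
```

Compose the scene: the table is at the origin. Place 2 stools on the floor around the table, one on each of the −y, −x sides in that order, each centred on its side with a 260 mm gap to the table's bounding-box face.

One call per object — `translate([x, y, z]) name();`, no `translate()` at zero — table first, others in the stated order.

table();
translate([588, -549, 0]) stool();
translate([-524, 293, 0]) stool();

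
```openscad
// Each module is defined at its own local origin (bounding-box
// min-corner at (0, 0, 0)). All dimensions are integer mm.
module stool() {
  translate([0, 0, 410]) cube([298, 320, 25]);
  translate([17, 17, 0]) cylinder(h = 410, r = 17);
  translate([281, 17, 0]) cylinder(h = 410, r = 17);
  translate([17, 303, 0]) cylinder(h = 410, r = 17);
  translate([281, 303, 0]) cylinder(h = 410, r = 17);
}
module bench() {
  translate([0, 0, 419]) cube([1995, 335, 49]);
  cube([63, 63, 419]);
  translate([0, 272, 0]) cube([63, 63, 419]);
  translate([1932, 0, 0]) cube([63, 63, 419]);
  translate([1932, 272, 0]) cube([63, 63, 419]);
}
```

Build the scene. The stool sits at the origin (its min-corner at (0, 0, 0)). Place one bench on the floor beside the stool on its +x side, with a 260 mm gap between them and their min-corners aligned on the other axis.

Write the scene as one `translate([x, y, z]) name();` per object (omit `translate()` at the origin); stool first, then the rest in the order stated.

stool();
translate([558, 0, 0]) bench();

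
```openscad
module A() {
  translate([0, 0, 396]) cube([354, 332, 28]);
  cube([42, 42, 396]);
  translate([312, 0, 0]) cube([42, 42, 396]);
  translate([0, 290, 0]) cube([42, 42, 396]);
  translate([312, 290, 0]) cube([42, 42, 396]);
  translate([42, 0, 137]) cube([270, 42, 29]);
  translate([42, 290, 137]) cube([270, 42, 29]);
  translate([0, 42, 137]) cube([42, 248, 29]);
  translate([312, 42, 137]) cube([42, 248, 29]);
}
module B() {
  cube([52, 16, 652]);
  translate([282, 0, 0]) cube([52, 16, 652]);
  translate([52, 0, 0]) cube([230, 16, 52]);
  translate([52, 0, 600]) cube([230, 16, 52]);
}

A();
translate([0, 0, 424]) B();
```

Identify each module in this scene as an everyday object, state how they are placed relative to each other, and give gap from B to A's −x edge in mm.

The picture frame's min-x is at 0; the stool's min-x is 0; gap = 0 mm.

A is a stool. B is a picture frame. The picture frame is on top of the stool. The gap from the picture frame to the stool's −x edge is 0 mm.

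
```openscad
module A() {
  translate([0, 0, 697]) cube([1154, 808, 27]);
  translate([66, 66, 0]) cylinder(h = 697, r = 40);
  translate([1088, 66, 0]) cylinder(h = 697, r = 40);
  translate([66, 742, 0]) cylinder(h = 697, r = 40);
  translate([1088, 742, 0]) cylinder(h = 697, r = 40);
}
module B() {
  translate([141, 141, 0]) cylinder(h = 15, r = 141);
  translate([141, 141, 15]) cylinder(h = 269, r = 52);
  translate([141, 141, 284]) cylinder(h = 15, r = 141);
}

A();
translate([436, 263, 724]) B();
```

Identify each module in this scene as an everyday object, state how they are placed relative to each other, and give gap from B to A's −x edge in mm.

The spool's min-x is at 436; the table's min-x is 0; gap = 436 mm.

A is a table. B is a spool. The spool is on top of the table, centred. The gap from the spool to the table's −x edge is 436 mm.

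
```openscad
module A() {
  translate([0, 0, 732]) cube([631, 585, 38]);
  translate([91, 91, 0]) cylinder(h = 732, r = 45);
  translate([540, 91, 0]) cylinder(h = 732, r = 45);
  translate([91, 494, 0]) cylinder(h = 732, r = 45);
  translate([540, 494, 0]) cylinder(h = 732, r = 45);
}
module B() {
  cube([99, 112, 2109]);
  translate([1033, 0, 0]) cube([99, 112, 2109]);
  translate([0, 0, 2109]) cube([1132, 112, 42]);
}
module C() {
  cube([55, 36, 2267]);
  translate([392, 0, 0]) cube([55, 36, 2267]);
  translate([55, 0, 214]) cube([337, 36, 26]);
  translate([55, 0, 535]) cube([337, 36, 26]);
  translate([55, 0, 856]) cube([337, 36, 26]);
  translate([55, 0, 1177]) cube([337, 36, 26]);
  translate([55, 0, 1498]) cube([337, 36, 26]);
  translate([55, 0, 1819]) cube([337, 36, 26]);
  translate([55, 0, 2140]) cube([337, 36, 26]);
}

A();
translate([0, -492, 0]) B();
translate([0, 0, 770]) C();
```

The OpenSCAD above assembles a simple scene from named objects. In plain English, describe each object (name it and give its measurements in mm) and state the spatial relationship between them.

A is a rectangular dining table. The top is 631×585×38 mm with its upper surface at z = 770 mm. It stands on four round legs of 90 mm diameter, each leg's bounding box inset 46 mm from the nearest pair of top edges, running from the floor to the underside of the top.

B is a rectangular door frame: two vertical jambs of 99×112 mm section, 2109 mm tall, with a clear opening 934 mm wide between their inner faces. A header 42 mm tall and 112 mm deep lies on top of the jambs and spans the full outside width.

C is a straight ladder. Two 55×36 mm vertical rails, 2267 mm tall, stand 447 mm apart (outside-to-outside) with their front faces coplanar on the −y side. 7 rungs, each 36 mm deep and 26 mm tall, span between the inner faces of the rails, front faces flush with the rails. The lowest rung's underside is at z = 214 mm and rungs are spaced 321 mm apart (underside to underside).

The door frame is on the floor beside the table on its −y side. The ladder is on top of the table.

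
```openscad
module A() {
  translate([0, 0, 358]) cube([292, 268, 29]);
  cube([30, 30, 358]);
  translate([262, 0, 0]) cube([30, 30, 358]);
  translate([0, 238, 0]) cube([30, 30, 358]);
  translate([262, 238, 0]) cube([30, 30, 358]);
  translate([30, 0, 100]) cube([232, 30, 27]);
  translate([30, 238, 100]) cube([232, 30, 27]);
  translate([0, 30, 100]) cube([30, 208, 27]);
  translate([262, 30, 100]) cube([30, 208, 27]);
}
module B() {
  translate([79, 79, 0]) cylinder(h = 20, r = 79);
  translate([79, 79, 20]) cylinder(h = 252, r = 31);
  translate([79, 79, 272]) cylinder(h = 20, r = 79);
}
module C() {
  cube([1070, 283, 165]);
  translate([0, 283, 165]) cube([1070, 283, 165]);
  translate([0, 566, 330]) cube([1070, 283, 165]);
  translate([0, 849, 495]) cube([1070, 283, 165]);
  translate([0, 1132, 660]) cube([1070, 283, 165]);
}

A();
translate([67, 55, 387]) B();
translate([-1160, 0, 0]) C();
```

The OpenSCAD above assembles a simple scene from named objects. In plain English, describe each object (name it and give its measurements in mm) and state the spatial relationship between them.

A is a simple wooden stool: a rectangular seat 292 mm (x) by 268 mm (y), 29 mm thick, top face at z = 387 mm, on four square legs, each 30×30 mm in cross-section. The legs rest on z = 0, each flush with a corner of the seat. Four stretchers, 30 mm wide and 27 mm tall, connect adjacent legs with their undersides at z = 100 mm, each running between the inner faces of the legs it joins and aligned with the legs' outer faces on the other axis.

B is a spool: two coaxial disc flanges of radius 79 mm and thickness 20 mm, joined by a core cylinder of radius 31 mm and height 252 mm. The lower flange rests on z = 0 and the three cylinders share a vertical axis.

C is a straight staircase of 5 solid steps. Each step is 1070 mm wide (x), 283 mm deep (y, the going) and 165 mm tall (the rise). The first step rests on the floor; each subsequent step sits one going further in +y and one rise higher in +z, directly behind and above the previous step with no overlap.

The spool is on top of the stool, centred. The staircase is on the floor beside the stool on its −x side.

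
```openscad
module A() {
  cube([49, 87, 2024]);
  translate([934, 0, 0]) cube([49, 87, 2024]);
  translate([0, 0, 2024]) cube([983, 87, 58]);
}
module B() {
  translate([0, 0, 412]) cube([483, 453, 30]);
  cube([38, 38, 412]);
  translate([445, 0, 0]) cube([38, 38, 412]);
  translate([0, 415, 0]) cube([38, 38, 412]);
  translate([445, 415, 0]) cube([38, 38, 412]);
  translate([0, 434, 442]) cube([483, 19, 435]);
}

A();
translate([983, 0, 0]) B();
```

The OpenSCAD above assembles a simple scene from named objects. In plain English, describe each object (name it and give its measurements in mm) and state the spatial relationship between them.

A is a rectangular door frame: two vertical jambs of 49×87 mm section, 2024 mm tall, with a clear opening 885 mm wide between their inner faces. A header 58 mm tall and 87 mm deep lies on top of the jambs and spans the full outside width.

B is a chair: 483×453 mm seat, 30 mm thick, top at z = 442 mm, on four 38 mm square corner legs flush with the seat edges. A 19 mm thick backrest slab spans the full seat width, extending 435 mm above the seat top, its back face flush with the seat's +y edge.

The chair is against the door frame's +x side, with their −y faces flush.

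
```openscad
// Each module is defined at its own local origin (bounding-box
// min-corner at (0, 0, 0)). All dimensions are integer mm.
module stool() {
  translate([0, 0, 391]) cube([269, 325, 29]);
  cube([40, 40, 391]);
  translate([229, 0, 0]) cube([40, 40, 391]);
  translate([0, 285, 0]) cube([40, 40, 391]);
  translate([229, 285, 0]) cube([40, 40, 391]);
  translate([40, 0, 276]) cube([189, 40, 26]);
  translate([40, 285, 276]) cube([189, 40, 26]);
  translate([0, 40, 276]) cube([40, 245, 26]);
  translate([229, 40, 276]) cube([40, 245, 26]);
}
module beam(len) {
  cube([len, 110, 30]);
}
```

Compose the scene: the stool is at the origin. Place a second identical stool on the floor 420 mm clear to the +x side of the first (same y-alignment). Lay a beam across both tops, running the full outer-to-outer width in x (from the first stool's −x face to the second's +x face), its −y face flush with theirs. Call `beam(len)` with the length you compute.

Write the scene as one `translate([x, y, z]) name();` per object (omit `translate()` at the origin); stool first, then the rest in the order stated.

stool();
translate([689, 0, 0]) stool();
translate([0, 0, 420]) beam(958);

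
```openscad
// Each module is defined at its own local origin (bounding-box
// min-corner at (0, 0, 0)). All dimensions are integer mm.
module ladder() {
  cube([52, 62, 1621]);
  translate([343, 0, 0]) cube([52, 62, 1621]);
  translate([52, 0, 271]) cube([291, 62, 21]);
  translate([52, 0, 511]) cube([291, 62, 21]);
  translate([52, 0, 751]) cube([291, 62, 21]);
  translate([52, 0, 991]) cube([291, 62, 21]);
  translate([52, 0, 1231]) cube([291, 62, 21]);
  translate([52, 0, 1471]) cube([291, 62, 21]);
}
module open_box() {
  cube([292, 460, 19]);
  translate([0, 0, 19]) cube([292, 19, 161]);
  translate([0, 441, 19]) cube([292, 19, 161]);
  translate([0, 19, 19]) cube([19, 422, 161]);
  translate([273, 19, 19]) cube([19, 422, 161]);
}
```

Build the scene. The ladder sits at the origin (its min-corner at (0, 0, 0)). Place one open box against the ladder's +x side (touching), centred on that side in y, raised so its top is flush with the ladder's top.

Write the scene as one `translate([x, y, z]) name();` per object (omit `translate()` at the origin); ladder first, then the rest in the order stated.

ladder();
translate([395, -199, 1441]) open_box();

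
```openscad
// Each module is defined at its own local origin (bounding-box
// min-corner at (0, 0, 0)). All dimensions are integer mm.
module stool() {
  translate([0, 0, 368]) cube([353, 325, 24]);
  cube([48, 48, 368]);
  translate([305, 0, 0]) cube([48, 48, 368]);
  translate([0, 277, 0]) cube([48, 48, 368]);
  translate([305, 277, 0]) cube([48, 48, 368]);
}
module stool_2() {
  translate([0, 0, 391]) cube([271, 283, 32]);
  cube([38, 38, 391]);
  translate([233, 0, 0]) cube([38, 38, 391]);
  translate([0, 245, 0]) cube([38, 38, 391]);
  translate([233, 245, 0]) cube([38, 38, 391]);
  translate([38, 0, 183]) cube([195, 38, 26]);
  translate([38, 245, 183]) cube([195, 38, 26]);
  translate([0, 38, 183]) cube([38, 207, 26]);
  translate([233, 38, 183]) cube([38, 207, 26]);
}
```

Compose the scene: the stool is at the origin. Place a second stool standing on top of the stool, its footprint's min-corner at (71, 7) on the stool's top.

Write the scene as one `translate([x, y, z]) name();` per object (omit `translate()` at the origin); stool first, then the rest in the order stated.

stool();
translate([71, 7, 392]) stool_2();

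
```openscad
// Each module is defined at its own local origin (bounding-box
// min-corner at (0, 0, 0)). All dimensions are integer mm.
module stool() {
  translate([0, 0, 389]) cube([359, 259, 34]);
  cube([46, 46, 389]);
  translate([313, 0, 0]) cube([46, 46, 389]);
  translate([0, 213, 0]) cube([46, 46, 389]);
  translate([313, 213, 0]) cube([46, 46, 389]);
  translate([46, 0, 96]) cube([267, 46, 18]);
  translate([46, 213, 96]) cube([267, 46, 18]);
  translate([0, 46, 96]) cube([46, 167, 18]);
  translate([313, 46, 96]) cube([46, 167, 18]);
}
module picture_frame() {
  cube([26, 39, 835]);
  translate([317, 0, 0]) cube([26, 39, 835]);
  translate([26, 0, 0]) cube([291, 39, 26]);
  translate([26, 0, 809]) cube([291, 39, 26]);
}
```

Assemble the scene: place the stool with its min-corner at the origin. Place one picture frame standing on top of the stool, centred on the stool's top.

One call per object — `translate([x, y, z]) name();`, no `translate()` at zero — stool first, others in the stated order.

stool();
translate([8, 110, 423]) picture_frame();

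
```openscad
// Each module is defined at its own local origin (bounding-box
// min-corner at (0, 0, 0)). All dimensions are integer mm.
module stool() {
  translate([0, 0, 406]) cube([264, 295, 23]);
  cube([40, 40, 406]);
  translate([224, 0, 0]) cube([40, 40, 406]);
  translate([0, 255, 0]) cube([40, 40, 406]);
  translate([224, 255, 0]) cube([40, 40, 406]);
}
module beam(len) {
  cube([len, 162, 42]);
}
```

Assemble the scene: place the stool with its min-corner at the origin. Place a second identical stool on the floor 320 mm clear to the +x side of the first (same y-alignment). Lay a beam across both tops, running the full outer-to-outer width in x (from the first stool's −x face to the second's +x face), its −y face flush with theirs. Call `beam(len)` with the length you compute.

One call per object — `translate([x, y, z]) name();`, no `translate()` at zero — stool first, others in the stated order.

stool();
translate([584, 0, 0]) stool();
translate([0, 0, 429]) beam(848);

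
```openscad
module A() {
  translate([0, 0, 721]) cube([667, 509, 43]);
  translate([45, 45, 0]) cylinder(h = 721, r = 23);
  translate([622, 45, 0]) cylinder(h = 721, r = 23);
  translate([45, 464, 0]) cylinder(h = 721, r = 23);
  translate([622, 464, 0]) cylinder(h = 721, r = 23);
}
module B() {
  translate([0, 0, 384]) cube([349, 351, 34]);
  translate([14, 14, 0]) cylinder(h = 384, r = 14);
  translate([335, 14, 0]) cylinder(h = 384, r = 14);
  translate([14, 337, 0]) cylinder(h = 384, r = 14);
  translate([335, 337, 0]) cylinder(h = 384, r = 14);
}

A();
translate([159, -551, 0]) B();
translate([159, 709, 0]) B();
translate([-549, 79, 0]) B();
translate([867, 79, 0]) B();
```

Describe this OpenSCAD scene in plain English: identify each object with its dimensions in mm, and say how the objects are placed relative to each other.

A is a table: top 667 mm (x) × 509 mm (y), 43 mm thick, upper face at z = 764 mm, on four round legs of 46 mm diameter, each leg's bounding box inset 22 mm from the nearest pair of top edges, running from z = 0 to the bottom of the top.

B is a four-legged stool. The seat is a 349×351×34 mm slab whose top surface is at z = 418 mm; four round legs, each 28 mm in diameter, run from the floor (z = 0) to the underside of the seat, each leg's axis is inset half a diameter from the nearest pair of seat edges (so the leg's bounding box is flush with the corner).

Four stools sit around the table at the −y, +y, −x, +x sides.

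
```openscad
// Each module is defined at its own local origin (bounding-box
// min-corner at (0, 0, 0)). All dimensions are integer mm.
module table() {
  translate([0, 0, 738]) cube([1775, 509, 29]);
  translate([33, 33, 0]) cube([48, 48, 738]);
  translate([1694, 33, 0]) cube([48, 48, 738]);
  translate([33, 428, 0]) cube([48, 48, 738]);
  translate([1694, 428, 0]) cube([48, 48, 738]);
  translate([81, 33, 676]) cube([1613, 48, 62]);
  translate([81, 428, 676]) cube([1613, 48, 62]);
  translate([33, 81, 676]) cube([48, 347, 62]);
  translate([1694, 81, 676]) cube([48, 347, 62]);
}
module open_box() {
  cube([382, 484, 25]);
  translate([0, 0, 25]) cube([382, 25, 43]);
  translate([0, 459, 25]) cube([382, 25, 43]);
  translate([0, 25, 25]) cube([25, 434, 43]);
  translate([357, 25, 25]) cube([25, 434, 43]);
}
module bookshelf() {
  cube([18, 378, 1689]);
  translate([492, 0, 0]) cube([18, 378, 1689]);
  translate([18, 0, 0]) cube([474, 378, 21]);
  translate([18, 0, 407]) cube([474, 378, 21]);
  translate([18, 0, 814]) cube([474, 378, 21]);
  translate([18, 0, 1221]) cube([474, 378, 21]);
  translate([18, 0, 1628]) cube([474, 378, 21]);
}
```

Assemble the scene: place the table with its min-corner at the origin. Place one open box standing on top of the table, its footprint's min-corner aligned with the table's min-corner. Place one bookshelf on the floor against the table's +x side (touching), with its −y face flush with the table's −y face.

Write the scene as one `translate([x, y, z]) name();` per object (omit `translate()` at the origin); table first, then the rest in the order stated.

table();
translate([0, 0, 767]) open_box();
translate([1775, 0, 0]) bookshelf();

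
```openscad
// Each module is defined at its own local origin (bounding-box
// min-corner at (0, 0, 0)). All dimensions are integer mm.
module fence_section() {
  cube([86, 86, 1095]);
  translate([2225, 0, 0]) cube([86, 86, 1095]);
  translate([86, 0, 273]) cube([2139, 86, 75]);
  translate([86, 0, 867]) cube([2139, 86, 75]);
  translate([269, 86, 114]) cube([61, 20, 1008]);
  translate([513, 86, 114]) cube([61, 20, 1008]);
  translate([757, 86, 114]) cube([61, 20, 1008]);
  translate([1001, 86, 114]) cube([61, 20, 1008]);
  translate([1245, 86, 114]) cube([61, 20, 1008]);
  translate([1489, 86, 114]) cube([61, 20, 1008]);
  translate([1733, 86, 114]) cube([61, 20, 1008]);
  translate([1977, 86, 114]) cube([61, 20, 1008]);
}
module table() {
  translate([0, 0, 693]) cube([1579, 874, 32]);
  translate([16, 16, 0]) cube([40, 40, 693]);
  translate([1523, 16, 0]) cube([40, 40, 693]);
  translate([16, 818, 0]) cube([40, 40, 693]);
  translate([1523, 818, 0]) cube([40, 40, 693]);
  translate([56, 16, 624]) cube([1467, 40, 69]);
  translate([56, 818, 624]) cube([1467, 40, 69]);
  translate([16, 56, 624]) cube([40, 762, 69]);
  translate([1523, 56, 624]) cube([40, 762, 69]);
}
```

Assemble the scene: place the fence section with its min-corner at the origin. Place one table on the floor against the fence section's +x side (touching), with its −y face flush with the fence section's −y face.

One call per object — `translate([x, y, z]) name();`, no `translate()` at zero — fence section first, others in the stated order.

fence_section();
translate([2311, 0, 0]) table();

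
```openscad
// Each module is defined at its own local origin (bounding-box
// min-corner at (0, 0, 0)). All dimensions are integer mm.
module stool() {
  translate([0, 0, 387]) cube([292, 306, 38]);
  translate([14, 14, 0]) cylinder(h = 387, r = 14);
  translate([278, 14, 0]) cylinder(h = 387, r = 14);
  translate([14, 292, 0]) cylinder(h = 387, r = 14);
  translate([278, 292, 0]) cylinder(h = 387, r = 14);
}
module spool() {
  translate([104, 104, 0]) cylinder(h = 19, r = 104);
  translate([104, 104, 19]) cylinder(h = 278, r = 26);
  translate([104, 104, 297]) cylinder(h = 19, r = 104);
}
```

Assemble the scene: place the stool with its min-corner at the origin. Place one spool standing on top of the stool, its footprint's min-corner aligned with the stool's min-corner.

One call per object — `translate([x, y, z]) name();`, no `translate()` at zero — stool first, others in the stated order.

stool();
translate([0, 0, 425]) spool();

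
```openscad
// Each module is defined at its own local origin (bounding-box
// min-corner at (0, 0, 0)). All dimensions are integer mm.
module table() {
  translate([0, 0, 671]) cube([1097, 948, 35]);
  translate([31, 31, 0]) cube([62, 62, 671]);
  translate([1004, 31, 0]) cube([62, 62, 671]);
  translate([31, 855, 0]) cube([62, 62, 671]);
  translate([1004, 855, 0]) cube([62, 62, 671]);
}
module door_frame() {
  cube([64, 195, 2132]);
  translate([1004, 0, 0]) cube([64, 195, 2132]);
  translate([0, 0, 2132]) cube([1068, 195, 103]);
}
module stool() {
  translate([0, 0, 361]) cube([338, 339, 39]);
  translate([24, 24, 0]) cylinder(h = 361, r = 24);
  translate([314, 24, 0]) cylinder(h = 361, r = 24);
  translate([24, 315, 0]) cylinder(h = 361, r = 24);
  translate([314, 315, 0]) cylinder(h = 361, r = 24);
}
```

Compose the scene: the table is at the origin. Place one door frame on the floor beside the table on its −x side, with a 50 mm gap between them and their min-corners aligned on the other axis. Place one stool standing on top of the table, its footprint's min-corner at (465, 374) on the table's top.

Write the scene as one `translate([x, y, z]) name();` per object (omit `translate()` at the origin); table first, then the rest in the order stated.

table();
translate([-1118, 0, 0]) door_frame();
translate([465, 374, 706]) stool();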